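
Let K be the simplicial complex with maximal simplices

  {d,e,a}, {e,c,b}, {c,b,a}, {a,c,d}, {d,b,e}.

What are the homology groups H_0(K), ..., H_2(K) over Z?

We work with the vertex ordering a < b < c < d < e. The simplices of K, each written with vertices in increasing order, are:

  0-simplices (5): a, b, c, d, e
  1-simplices (10): ab, ac, ad, ae, bc, bd, be, cd, ce, de
  2-simplices (5): abc, acd, ade, bce, bde

Hence C_0 ≅ Z^5, C_1 ≅ Z^10, C_2 ≅ Z^5.

∂_1: C_1 → C_0 sends each edge [p,q] (with p < q) to q − p. For instance
  ∂ac = c − a.
As a 5×10 matrix over Z this has rank 4, with invariant factors (1,1,1,1).

The boundary map ∂_2: C_2 → C_1 acts by ∂[p,q,r] = [q,r] − [p,r] + [p,q]. For instance
  ∂bde = de − be + bd,
  ∂bce = ce − be + bc.
The 10×5 boundary matrix has rank 5 and Smith normal form diag(1,1,1,1,1).

Reading off H_k = ker ∂_k / im ∂_{k+1}:

  H_0: rank C_0 − rank ∂_1 = 5 − 4 = 1, and the invariant factors of ∂_1 are all 1, so H_0 ≅ Z.
  H_1: rank ker ∂_1 − rank ∂_2 = (10 − 4) − 5 = 1, and the invariant factors of ∂_2 are all 1, so H_1 ≅ Z.
  H_2: rank ker ∂_2 − rank ∂_3 = (5 − 5) − 0 = 0, and there is no ∂_3, so H_2 ≅ 0.

(K is a triangulation of the Möbius band.)

H_0 ≅ Z,  H_1 ≅ Z,  H_2 = 0.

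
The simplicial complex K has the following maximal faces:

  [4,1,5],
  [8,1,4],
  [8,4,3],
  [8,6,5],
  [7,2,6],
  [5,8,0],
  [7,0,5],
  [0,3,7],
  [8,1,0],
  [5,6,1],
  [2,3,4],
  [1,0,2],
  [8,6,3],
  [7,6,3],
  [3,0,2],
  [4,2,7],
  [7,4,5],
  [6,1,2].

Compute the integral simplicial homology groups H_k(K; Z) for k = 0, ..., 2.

H_0 = Z,  H_1 = Z ⊕ Z/2Z,  H_2 = 0.

We work with the vertex ordering 0 < 1 < 2 < 3 < 4 < 5 < 6 < 7 < 8. The simplices of K, each written with vertices in increasing order, are:

  0-simplices (9): [0], [1], [2], [3], [4], [5], [6], [7], [8]
  1-simplices (27): (27 of them)
  2-simplices (18): [0,1,2], [0,1,8], [0,2,3], [0,3,7], [0,5,7], [0,5,8], [1,2,6], [1,4,5], [1,4,8], [1,5,6], [2,3,4], [2,4,7], [2,6,7], [3,4,8], [3,6,7], [3,6,8], [4,5,7], [5,6,8]

so the chain groups are C_0 ≅ Z^9, C_1 ≅ Z^27, C_2 ≅ Z^18.

The boundary map ∂_1: C_1 → C_0 sends each edge [p,q] (with p < q) to q − p. For instance
  ∂[3,4] = [4] − [3].
As a 9×27 matrix over Z this has rank 8, with invariant factors (1,1,1,1,1,1,1,1).

Boundary ∂_2: C_2 → C_1 sends each 2-simplex [p,q,r] to [q,r] − [p,r] + [p,q]. For instance
  ∂[3,6,8] = [6,8] − [3,8] + [3,6],
  ∂[1,5,6] = [5,6] − [1,6] + [1,5].
This gives a 27×18 integer matrix of rank 18; reducing to Smith normal form yields diagonal entries (1,1,1,1,1,1,1,1,1,1,1,1,1,1,1,1,1,2).

Computing H_k = (kernel of ∂_k) / (image of ∂_{k+1}):

  H_0: rank C_0 − rank ∂_1 = 9 − 8 = 1, and the invariant factors of ∂_1 are all 1, so H_0 = Z.
  H_1: rank ker ∂_1 − rank ∂_2 = (27 − 8) − 18 = 1, and ∂_2 has invariant factor 2 > 1, so H_1 = Z ⊕ Z/2Z.
  H_2: rank ker ∂_2 − rank ∂_3 = (18 − 18) − 0 = 0, and there is no ∂_3, so H_2 = 0.

As a check, the Euler characteristic is 9 − 27 + 18 = 0, which agrees with 1 − 1 + 0 = 0.
(K is a triangulation of the Klein bottle.)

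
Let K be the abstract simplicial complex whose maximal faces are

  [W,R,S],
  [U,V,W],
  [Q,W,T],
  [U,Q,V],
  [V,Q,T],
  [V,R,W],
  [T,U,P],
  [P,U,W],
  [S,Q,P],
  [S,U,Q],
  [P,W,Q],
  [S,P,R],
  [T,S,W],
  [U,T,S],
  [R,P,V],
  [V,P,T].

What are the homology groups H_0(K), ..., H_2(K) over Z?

K has 8 vertices, 24 edges, 16 triangles.
rank ∂_0 = 0, rank ∂_1 = 7 ⇒ b_0 = 8 − 0 − 7 = 1; all invariant factors of ∂_1 are 1 so no torsion. So H_0 ≅ Z.
rank ∂_1 = 7, rank ∂_2 = 15 ⇒ b_1 = 24 − 7 − 15 = 2; all invariant factors of ∂_2 are 1 so no torsion. So H_1 ≅ Z^2.
rank ∂_2 = 15, rank ∂_3 = 0 ⇒ b_2 = 16 − 15 − 0 = 1. So H_2 ≅ Z.

H_0 = Z,  H_1 = Z^2,  H_2 = Z.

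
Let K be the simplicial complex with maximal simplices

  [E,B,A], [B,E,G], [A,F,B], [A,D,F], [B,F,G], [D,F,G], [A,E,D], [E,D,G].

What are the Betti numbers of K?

b_0 = 1, b_1 = 0, b_2 = 1.

We work with the vertex ordering A < B < D < E < F < G. The simplices of K, each written with vertices in increasing order, are:

  0-simplices (6): A, B, D, E, F, G
  1-simplices (12): AB, AD, AE, AF, BE, BF, BG, DE, DF, DG, EG, FG
  2-simplices (8): ABE, ABF, ADE, ADF, BEG, BFG, DEG, DFG

giving chain groups C_0 ≅ Z^6, C_1 ≅ Z^12, C_2 ≅ Z^8.

∂_1: C_1 → C_0 is given by ∂[p,q] = [q] − [p]. For instance
  ∂AF = F − A.
As a 6×12 matrix over Z this has rank 5, with invariant factors (1,1,1,1,1).

The boundary map ∂_2: C_2 → C_1 sends each 2-simplex [p,q,r] to [q,r] − [p,r] + [p,q]. For instance
  ∂BEG = EG − BG + BE,
  ∂ABE = BE − AE + AB.
The 12×8 boundary matrix has rank 7 and Smith normal form diag(1,1,1,1,1,1,1).

Now H_k = ker ∂_k / im ∂_{k+1}, so:

  H_0: rank C_0 − rank ∂_1 = 6 − 5 = 1, and the invariant factors of ∂_1 are all 1, so H_0 ≅ Z.
  H_1: rank ker ∂_1 − rank ∂_2 = (12 − 5) − 7 = 0, and the invariant factors of ∂_2 are all 1, so H_1 ≅ 0.
  H_2: rank ker ∂_2 − rank ∂_3 = (8 − 7) − 0 = 1, and there is no ∂_3, so H_2 ≅ Z.

Hence the Betti numbers are b_0 = 1, b_1 = 0, b_2 = 1.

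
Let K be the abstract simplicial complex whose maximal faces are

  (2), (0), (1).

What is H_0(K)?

H_0 = Z^3.

We work with the vertex ordering 0 < 1 < 2. The simplices of K, each written with vertices in increasing order, are:

  0-simplices (3): [0], [1], [2]

Hence C_0 ≅ Z^3.

From H_k ≅ ker(∂_k) / im(∂_{k+1}) we obtain:

  H_0: rank C_0 − rank ∂_1 = 3 − 0 = 3, and there is no ∂_1, so H_0 = Z^3.

(K is a triangulation of a set of 3 points.)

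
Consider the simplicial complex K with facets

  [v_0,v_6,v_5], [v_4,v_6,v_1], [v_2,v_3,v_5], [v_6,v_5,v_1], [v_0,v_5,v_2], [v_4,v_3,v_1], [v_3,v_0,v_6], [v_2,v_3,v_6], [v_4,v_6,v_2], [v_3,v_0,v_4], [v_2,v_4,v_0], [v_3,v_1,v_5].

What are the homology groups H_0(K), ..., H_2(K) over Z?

H_0 ≅ Z,  H_1 ≅ Z/2,  H_2 = 0.

Take the total order v_0 < v_1 < v_2 < v_3 < v_4 < v_5 < v_6 on the vertex set. Then K (dimension 2) consists of the simplices:

  0-simplices (7): [v_0], [v_1], [v_2], [v_3], [v_4], [v_5], [v_6]
  1-simplices (18): (18 of them)
  2-simplices (12): (12 of them)

giving chain groups C_0 ≅ Z^7, C_1 ≅ Z^18, C_2 ≅ Z^12.

Boundary ∂_1: C_1 → C_0 maps an edge to its endpoints' difference, ∂[p,q] = q − p. For instance
  ∂[v_1,v_4] = [v_4] − [v_1].
This gives a 7×18 integer matrix of rank 6; reducing to Smith normal form yields diagonal entries (1,1,1,1,1,1).

∂_2: C_2 → C_1 acts by ∂[p,q,r] = [q,r] − [p,r] + [p,q]. For instance
  ∂[v_2,v_4,v_6] = [v_4,v_6] − [v_2,v_6] + [v_2,v_4],
  ∂[v_0,v_2,v_4] = [v_2,v_4] − [v_0,v_4] + [v_0,v_2].
As a 18×12 matrix over Z this has rank 12, with invariant factors (1,1,1,1,1,1,1,1,1,1,1,2).

From H_k ≅ ker(∂_k) / im(∂_{k+1}) we obtain:

  H_0: rank C_0 − rank ∂_1 = 7 − 6 = 1, and the invariant factors of ∂_1 are all 1, so H_0 ≅ Z.
  H_1: rank ker ∂_1 − rank ∂_2 = (18 − 6) − 12 = 0, and ∂_2 has invariant factor 2 > 1, so H_1 ≅ Z/2.
  H_2: rank ker ∂_2 − rank ∂_3 = (12 − 12) − 0 = 0, and there is no ∂_3, so H_2 ≅ 0.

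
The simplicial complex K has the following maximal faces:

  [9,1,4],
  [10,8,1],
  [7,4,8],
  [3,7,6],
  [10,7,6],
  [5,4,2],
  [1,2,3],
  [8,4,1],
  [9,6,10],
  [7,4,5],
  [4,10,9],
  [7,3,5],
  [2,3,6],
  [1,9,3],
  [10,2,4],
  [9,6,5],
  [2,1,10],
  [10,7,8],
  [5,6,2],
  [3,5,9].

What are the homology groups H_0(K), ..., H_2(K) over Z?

Take the total order 1 < 2 < 3 < 4 < 5 < 6 < 7 < 8 < 9 < 10 on the vertex set. Then K (dimension 2) consists of the simplices:

  0-simplices (10): [1], [2], [3], [4], [5], [6], [7], [8], [9], [10]
  1-simplices (30): (30 of them)
  2-simplices (20): (20 of them)

giving chain groups C_0 ≅ Z^10, C_1 ≅ Z^30, C_2 ≅ Z^20.

∂_1: C_1 → C_0 maps an edge to its endpoints' difference, ∂[p,q] = q − p. For instance
  ∂[1,3] = [3] − [1].
As a 10×30 matrix over Z this has rank 9, with invariant factors (1,1,1,1,1,1,1,1,1).

∂_2: C_2 → C_1 maps a triangle to the signed sum of its edges. For instance
  ∂[2,4,10] = [4,10] − [2,10] + [2,4],
  ∂[3,5,9] = [5,9] − [3,9] + [3,5].
This gives a 30×20 integer matrix of rank 20; reducing to Smith normal form yields diagonal entries (1,1,1,1,1,1,1,1,1,1,1,1,1,1,1,1,1,1,1,2).

From H_k ≅ ker(∂_k) / im(∂_{k+1}) we obtain:

  H_0: rank C_0 − rank ∂_1 = 10 − 9 = 1, and the invariant factors of ∂_1 are all 1, so H_0 ≅ Z.
  H_1: rank ker ∂_1 − rank ∂_2 = (30 − 9) − 20 = 1, and ∂_2 has invariant factor 2 > 1, so H_1 ≅ Z ⊕ Z/2.
  H_2: rank ker ∂_2 − rank ∂_3 = (20 − 20) − 0 = 0, and there is no ∂_3, so H_2 ≅ 0.

H_0 ≅ Z,  H_1 ≅ Z ⊕ Z/2,  H_2 = 0.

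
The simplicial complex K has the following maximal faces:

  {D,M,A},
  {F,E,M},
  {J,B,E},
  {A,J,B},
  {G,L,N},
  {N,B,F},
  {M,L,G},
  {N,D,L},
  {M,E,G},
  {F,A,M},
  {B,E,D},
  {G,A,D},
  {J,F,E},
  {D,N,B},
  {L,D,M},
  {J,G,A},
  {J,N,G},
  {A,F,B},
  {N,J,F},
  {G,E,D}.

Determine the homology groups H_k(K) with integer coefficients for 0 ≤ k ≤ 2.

We work with the vertex ordering A < B < D < E < F < G < J < L < M < N. The simplices of K, each written with vertices in increasing order, are:

  0-simplices (10): A, B, D, E, F, G, J, L, M, N
  1-simplices (30): AB, AD, AF, AG, AJ, AM, BD, BE, BF, BJ, BN, DE, DG, DL, DM, DN, EF, EG, EJ, EM, FJ, FM, FN, GJ, GL, GM, GN, JN, LM, LN
  2-simplices (20): ABF, ABJ, ADG, ADM, AFM, AGJ, BDE, BDN, BEJ, BFN, DEG, DLM, DLN, EFJ, EFM, EGM, FJN, GJN, GLM, GLN

giving chain groups C_0 ≅ Z^10, C_1 ≅ Z^30, C_2 ≅ Z^20.

The boundary map ∂_1: C_1 → C_0 is given by ∂[p,q] = [q] − [p].
The resulting 10×30 matrix has rank 9, and its Smith normal form has invariant factors (1,1,1,1,1,1,1,1,1).

Boundary ∂_2: C_2 → C_1 sends each 2-simplex [p,q,r] to [q,r] − [p,r] + [p,q]. For instance
  ∂ADM = DM − AM + AD,
  ∂BEJ = EJ − BJ + BE.
The resulting 30×20 matrix has rank 20, and its Smith normal form has invariant factors (1,1,1,1,1,1,1,1,1,1,1,1,1,1,1,1,1,1,1,2).

Computing H_k = (kernel of ∂_k) / (image of ∂_{k+1}):

  H_0: rank C_0 − rank ∂_1 = 10 − 9 = 1, and the invariant factors of ∂_1 are all 1, so H_0 = Z.
  H_1: rank ker ∂_1 − rank ∂_2 = (30 − 9) − 20 = 1, and ∂_2 has invariant factor 2 > 1, so H_1 = Z ⊕ Z/2.
  H_2: rank ker ∂_2 − rank ∂_3 = (20 − 20) − 0 = 0, and there is no ∂_3, so H_2 = 0.

(K is a triangulation of the Klein bottle.)

H_0 = Z,  H_1 = Z ⊕ Z/2,  H_2 = 0.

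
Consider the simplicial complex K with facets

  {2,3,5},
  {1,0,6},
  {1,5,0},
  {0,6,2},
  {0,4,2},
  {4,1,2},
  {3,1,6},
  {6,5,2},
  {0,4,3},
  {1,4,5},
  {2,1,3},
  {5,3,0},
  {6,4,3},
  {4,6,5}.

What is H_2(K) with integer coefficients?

H_2 = Z.

Order the vertices as 0 < 1 < 2 < 3 < 4 < 5 < 6. Listing each simplex with vertices in this order, K has dimension 2 with simplices:

  0-simplices (7): [0], [1], [2], [3], [4], [5], [6]
  1-simplices (21): [0,1], [0,2], [0,3], [0,4], [0,5], [0,6], [1,2], [1,3], [1,4], [1,5], [1,6], [2,3], [2,4], [2,5], [2,6], [3,4], [3,5], [3,6], [4,5], [4,6], [5,6]
  2-simplices (14): [0,1,5], [0,1,6], [0,2,4], [0,2,6], [0,3,4], [0,3,5], [1,2,3], [1,2,4], [1,3,6], [1,4,5], [2,3,5], [2,5,6], [3,4,6], [4,5,6]

giving chain groups C_0 ≅ Z^7, C_1 ≅ Z^21, C_2 ≅ Z^14.

Boundary ∂_1: C_1 → C_0 is given by ∂[p,q] = [q] − [p].
As a 7×21 matrix over Z this has rank 6, with invariant factors (1,1,1,1,1,1).

∂_2: C_2 → C_1 acts by ∂[p,q,r] = [q,r] − [p,r] + [p,q]. For instance
  ∂[2,5,6] = [5,6] − [2,6] + [2,5],
  ∂[2,3,5] = [3,5] − [2,5] + [2,3].
This gives a 21×14 integer matrix of rank 13; reducing to Smith normal form yields diagonal entries (1,1,1,1,1,1,1,1,1,1,1,1,1).

Now H_k = ker ∂_k / im ∂_{k+1}, so:

  H_2: rank ker ∂_2 − rank ∂_3 = (14 − 13) − 0 = 1, and there is no ∂_3, so H_2 ≅ Z.

(K is a triangulation of the torus T^2.)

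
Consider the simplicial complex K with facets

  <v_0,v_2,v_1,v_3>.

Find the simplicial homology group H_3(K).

Take the total order v_0 < v_1 < v_2 < v_3 on the vertex set. Then K (dimension 3) consists of the simplices:

  0-simplices (4): [v_0], [v_1], [v_2], [v_3]
  1-simplices (6): [v_0,v_1], [v_0,v_2], [v_0,v_3], [v_1,v_2], [v_1,v_3], [v_2,v_3]
  2-simplices (4): [v_0,v_1,v_2], [v_0,v_1,v_3], [v_0,v_2,v_3], [v_1,v_2,v_3]
  3-simplices (1): [v_0,v_1,v_2,v_3]

so the chain groups are C_0 ≅ Z^4, C_1 ≅ Z^6, C_2 ≅ Z^4, C_3 ≅ Z^1.

Boundary ∂_1: C_1 → C_0 sends each edge [p,q] (with p < q) to q − p.
This gives a 4×6 integer matrix of rank 3; reducing to Smith normal form yields diagonal entries (1,1,1).

Boundary ∂_2: C_2 → C_1 acts by ∂[p,q,r] = [q,r] − [p,r] + [p,q]. For instance
  ∂[v_0,v_2,v_3] = [v_2,v_3] − [v_0,v_3] + [v_0,v_2],
  ∂[v_0,v_1,v_3] = [v_1,v_3] − [v_0,v_3] + [v_0,v_1].
The 6×4 boundary matrix has rank 3 and Smith normal form diag(1,1,1).

∂_3: C_3 → C_2 sends each 3-simplex σ to the alternating sum Σ_i (−1)^i (σ with its i-th vertex removed). For instance
  ∂[v_0,v_1,v_2,v_3] = [v_1,v_2,v_3] − [v_0,v_2,v_3] + [v_0,v_1,v_3] − [v_0,v_1,v_2].
As a 4×1 matrix over Z this has rank 1, with invariant factors (1).

Reading off H_k = ker ∂_k / im ∂_{k+1}:

  H_3: rank ker ∂_3 − rank ∂_4 = (1 − 1) − 0 = 0, and there is no ∂_4, so H_3 = 0.

H_3 ≅ 0.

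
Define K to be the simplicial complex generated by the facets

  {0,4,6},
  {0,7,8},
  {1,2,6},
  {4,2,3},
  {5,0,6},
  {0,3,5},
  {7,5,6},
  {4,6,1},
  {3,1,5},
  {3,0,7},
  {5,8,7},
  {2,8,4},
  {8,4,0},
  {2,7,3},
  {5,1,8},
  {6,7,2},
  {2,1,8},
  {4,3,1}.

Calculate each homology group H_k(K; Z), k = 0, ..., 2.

H_0 = Z,  H_1 = Z × Z/2,  H_2 = 0.

Order the vertices as 0 < 1 < 2 < 3 < 4 < 5 < 6 < 7 < 8. Listing each simplex with vertices in this order, K has dimension 2 with simplices:

  0-simplices (9): [0], [1], [2], [3], [4], [5], [6], [7], [8]
  1-simplices (27): (27 of them)
  2-simplices (18): [0,3,5], [0,3,7], [0,4,6], [0,4,8], [0,5,6], [0,7,8], [1,2,6], [1,2,8], [1,3,4], [1,3,5], [1,4,6], [1,5,8], [2,3,4], [2,3,7], [2,4,8], [2,6,7], [5,6,7], [5,7,8]

giving chain groups C_0 ≅ Z^9, C_1 ≅ Z^27, C_2 ≅ Z^18.

Boundary ∂_1: C_1 → C_0 maps an edge to its endpoints' difference, ∂[p,q] = q − p.
As a 9×27 matrix over Z this has rank 8, with invariant factors (1,1,1,1,1,1,1,1).

Boundary ∂_2: C_2 → C_1 acts by ∂[p,q,r] = [q,r] − [p,r] + [p,q]. For instance
  ∂[1,3,4] = [3,4] − [1,4] + [1,3],
  ∂[0,3,7] = [3,7] − [0,7] + [0,3].
As a 27×18 matrix over Z this has rank 18, with invariant factors (1,1,1,1,1,1,1,1,1,1,1,1,1,1,1,1,1,2).

Now H_k = ker ∂_k / im ∂_{k+1}, so:

  H_0: rank C_0 − rank ∂_1 = 9 − 8 = 1, and the invariant factors of ∂_1 are all 1, so H_0 = Z.
  H_1: rank ker ∂_1 − rank ∂_2 = (27 − 8) − 18 = 1, and ∂_2 has invariant factor 2 > 1, so H_1 = Z × Z/2.
  H_2: rank ker ∂_2 − rank ∂_3 = (18 − 18) − 0 = 0, and there is no ∂_3, so H_2 = 0.

(K is a triangulation of the Klein bottle.)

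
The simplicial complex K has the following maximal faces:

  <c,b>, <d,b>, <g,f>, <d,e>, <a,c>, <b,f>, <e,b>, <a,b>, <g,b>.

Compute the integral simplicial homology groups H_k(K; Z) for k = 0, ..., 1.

H_0 ≅ Z,  H_1 ≅ Z^3.

Fix the vertex order a < b < c < d < e < f < g and write every simplex with vertices in increasing order. Then dim K = 1 and the simplices of K are:

  0-simplices (7): a, b, c, d, e, f, g
  1-simplices (9): ab, ac, bc, bd, be, bf, bg, de, fg

giving chain groups C_0 ≅ Z^7, C_1 ≅ Z^9.

The boundary map ∂_1: C_1 → C_0 maps an edge to its endpoints' difference, ∂[p,q] = q − p. For instance
  ∂ac = c − a.
This gives a 7×9 integer matrix of rank 6; reducing to Smith normal form yields diagonal entries (1,1,1,1,1,1).

Reading off H_k = ker ∂_k / im ∂_{k+1}:

  H_0: rank C_0 − rank ∂_1 = 7 − 6 = 1, and the invariant factors of ∂_1 are all 1, so H_0 = Z.
  H_1: rank ker ∂_1 − rank ∂_2 = (9 − 6) − 0 = 3, and there is no ∂_2, so H_1 = Z^3.

As a check, the Euler characteristic is 7 − 9 = -2, which agrees with 1 − 3 = -2.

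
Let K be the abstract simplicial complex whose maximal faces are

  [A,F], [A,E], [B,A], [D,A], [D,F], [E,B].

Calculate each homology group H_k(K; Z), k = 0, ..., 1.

We work with the vertex ordering A < B < D < E < F. The simplices of K, each written with vertices in increasing order, are:

  0-simplices (5): A, B, D, E, F
  1-simplices (6): AB, AD, AE, AF, BE, DF

giving chain groups C_0 ≅ Z^5, C_1 ≅ Z^6.

Boundary ∂_1: C_1 → C_0 is given by ∂[p,q] = [q] − [p]. For instance
  ∂AD = D − A.
The resulting 5×6 matrix has rank 4, and its Smith normal form has invariant factors (1,1,1,1).

Computing H_k = (kernel of ∂_k) / (image of ∂_{k+1}):

  H_0: rank C_0 − rank ∂_1 = 5 − 4 = 1, and the invariant factors of ∂_1 are all 1, so H_0 ≅ Z.
  H_1: rank ker ∂_1 − rank ∂_2 = (6 − 4) − 0 = 2, and there is no ∂_2, so H_1 ≅ Z^2.

As a check, the Euler characteristic is 5 − 6 = -1, which agrees with 1 − 2 = -1.

H_0 ≅ Z,  H_1 ≅ Z^2.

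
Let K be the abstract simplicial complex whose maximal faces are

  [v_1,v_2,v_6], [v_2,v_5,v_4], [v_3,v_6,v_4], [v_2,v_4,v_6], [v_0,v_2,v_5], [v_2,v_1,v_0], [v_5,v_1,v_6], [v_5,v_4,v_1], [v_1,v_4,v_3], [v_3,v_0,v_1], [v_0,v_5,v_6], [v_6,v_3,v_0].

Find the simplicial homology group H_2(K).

H_2 = 0.

Order the vertices as v_0 < v_1 < v_2 < v_3 < v_4 < v_5 < v_6. Listing each simplex with vertices in this order, K has dimension 2 with simplices:

  0-simplices (7): [v_0], [v_1], [v_2], [v_3], [v_4], [v_5], [v_6]
  1-simplices (18): (18 of them)
  2-simplices (12): (12 of them)

so the chain groups are C_0 ≅ Z^7, C_1 ≅ Z^18, C_2 ≅ Z^12.

∂_1: C_1 → C_0 sends each edge [p,q] (with p < q) to q − p. For instance
  ∂[v_0,v_3] = [v_3] − [v_0].
The 7×18 boundary matrix has rank 6 and Smith normal form diag(1,1,1,1,1,1).

Boundary ∂_2: C_2 → C_1 acts by ∂[p,q,r] = [q,r] − [p,r] + [p,q]. For instance
  ∂[v_2,v_4,v_6] = [v_4,v_6] − [v_2,v_6] + [v_2,v_4],
  ∂[v_1,v_2,v_6] = [v_2,v_6] − [v_1,v_6] + [v_1,v_2].
This gives a 18×12 integer matrix of rank 12; reducing to Smith normal form yields diagonal entries (1,1,1,1,1,1,1,1,1,1,1,2).

Computing H_k = (kernel of ∂_k) / (image of ∂_{k+1}):

  H_2: rank ker ∂_2 − rank ∂_3 = (12 − 12) − 0 = 0, and there is no ∂_3, so H_2 = 0.

(K is a triangulation of the real projective plane RP^2.)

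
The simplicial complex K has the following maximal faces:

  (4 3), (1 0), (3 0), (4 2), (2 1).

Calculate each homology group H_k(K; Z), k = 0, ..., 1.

Fix the vertex order 0 < 1 < 2 < 3 < 4 and write every simplex with vertices in increasing order. Then dim K = 1 and the simplices of K are:

  0-simplices (5): [0], [1], [2], [3], [4]
  1-simplices (5): [0,1], [0,3], [1,2], [2,4], [3,4]

giving chain groups C_0 ≅ Z^5, C_1 ≅ Z^5.

The boundary map ∂_1: C_1 → C_0 is given by ∂[p,q] = [q] − [p]. For instance
  ∂[2,4] = [4] − [2].
The 5×5 boundary matrix has rank 4 and Smith normal form diag(1,1,1,1).

From H_k ≅ ker(∂_k) / im(∂_{k+1}) we obtain:

  H_0: rank C_0 − rank ∂_1 = 5 − 4 = 1, and the invariant factors of ∂_1 are all 1, so H_0 ≅ Z.
  H_1: rank ker ∂_1 − rank ∂_2 = (5 − 4) − 0 = 1, and there is no ∂_2, so H_1 ≅ Z.

H_0 ≅ Z,  H_1 ≅ Z.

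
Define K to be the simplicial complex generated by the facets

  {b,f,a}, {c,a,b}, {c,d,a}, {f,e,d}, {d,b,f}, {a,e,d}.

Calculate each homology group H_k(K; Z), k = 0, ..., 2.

Fix the vertex order a < b < c < d < e < f and write every simplex with vertices in increasing order. Then dim K = 2 and the simplices of K are:

  0-simplices (6): a, b, c, d, e, f
  1-simplices (12): ab, ac, ad, ae, af, bc, bd, bf, cd, de, df, ef
  2-simplices (6): abc, abf, acd, ade, bdf, def

giving chain groups C_0 ≅ Z^6, C_1 ≅ Z^12, C_2 ≅ Z^6.

The boundary map ∂_1: C_1 → C_0 sends each edge [p,q] (with p < q) to q − p.
The 6×12 boundary matrix has rank 5 and Smith normal form diag(1,1,1,1,1).

Boundary ∂_2: C_2 → C_1 sends each 2-simplex [p,q,r] to [q,r] − [p,r] + [p,q]. For instance
  ∂def = ef − df + de,
  ∂ade = de − ae + ad.
As a 12×6 matrix over Z this has rank 6, with invariant factors (1,1,1,1,1,1).

Now H_k = ker ∂_k / im ∂_{k+1}, so:

  H_0: rank C_0 − rank ∂_1 = 6 − 5 = 1, and the invariant factors of ∂_1 are all 1, so H_0 = Z.
  H_1: rank ker ∂_1 − rank ∂_2 = (12 − 5) − 6 = 1, and the invariant factors of ∂_2 are all 1, so H_1 = Z.
  H_2: rank ker ∂_2 − rank ∂_3 = (6 − 6) − 0 = 0, and there is no ∂_3, so H_2 = 0.

H_0 = Z,  H_1 = Z,  H_2 = 0.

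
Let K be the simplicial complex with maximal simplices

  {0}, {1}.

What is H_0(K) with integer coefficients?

H_0 = Z^2.

Take the total order 0 < 1 on the vertex set. Then K (dimension 0) consists of the simplices:

  0-simplices (2): [0], [1]

Hence C_0 ≅ Z^2.

Reading off H_k = ker ∂_k / im ∂_{k+1}:

  H_0: rank C_0 − rank ∂_1 = 2 − 0 = 2, and there is no ∂_1, so H_0 ≅ Z^2.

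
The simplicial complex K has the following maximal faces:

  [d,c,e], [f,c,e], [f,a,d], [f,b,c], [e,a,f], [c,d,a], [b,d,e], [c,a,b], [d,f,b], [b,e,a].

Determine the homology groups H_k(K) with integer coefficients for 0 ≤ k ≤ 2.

K has 6 vertices, 15 edges, 10 triangles.
rank ∂_0 = 0, rank ∂_1 = 5 ⇒ b_0 = 6 − 0 − 5 = 1; all invariant factors of ∂_1 are 1 so no torsion. So H_0 = Z.
rank ∂_1 = 5, rank ∂_2 = 10 ⇒ b_1 = 15 − 5 − 10 = 0; ∂_2 has invariant factor(s) [2] giving torsion. So H_1 = Z/2.
rank ∂_2 = 10, rank ∂_3 = 0 ⇒ b_2 = 10 − 10 − 0 = 0. So H_2 = 0.

H_0 = Z,  H_1 = Z/2,  H_2 = 0.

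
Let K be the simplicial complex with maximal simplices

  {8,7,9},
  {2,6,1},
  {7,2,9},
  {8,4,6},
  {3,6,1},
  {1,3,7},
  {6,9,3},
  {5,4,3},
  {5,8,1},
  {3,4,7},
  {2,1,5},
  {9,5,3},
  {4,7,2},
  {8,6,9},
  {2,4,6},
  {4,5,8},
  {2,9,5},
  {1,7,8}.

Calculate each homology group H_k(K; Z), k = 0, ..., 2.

H_0 ≅ Z,  H_1 ≅ Z^2,  H_2 ≅ Z.

Take the total order 1 < 2 < 3 < 4 < 5 < 6 < 7 < 8 < 9 on the vertex set. Then K (dimension 2) consists of the simplices:

  0-simplices (9): [1], [2], [3], [4], [5], [6], [7], [8], [9]
  1-simplices (27): (27 of them)
  2-simplices (18): [1,2,5], [1,2,6], [1,3,6], [1,3,7], [1,5,8], [1,7,8], [2,4,6], [2,4,7], [2,5,9], [2,7,9], [3,4,5], [3,4,7], [3,5,9], [3,6,9], [4,5,8], [4,6,8], [6,8,9], [7,8,9]

so the chain groups are C_0 ≅ Z^9, C_1 ≅ Z^27, C_2 ≅ Z^18.

Boundary ∂_1: C_1 → C_0 maps an edge to its endpoints' difference, ∂[p,q] = q − p. For instance
  ∂[1,2] = [2] − [1].
The 9×27 boundary matrix has rank 8 and Smith normal form diag(1,1,1,1,1,1,1,1).

Boundary ∂_2: C_2 → C_1 sends each 2-simplex [p,q,r] to [q,r] − [p,r] + [p,q]. For instance
  ∂[1,3,7] = [3,7] − [1,7] + [1,3],
  ∂[4,6,8] = [6,8] − [4,8] + [4,6].
The resulting 27×18 matrix has rank 17, and its Smith normal form has invariant factors (1,1,1,1,1,1,1,1,1,1,1,1,1,1,1,1,1).

From H_k ≅ ker(∂_k) / im(∂_{k+1}) we obtain:

  H_0: rank C_0 − rank ∂_1 = 9 − 8 = 1, and the invariant factors of ∂_1 are all 1, so H_0 ≅ Z.
  H_1: rank ker ∂_1 − rank ∂_2 = (27 − 8) − 17 = 2, and the invariant factors of ∂_2 are all 1, so H_1 ≅ Z^2.
  H_2: rank ker ∂_2 − rank ∂_3 = (18 − 17) − 0 = 1, and there is no ∂_3, so H_2 ≅ Z.

(K is a triangulation of the torus T^2.)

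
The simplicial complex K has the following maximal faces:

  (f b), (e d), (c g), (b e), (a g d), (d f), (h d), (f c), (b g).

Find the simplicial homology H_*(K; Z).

Fix the vertex order a < b < c < d < e < f < g < h and write every simplex with vertices in increasing order. Then dim K = 2 and the simplices of K are:

  0-simplices (8): a, b, c, d, e, f, g, h
  1-simplices (11): ad, ag, be, bf, bg, cf, cg, de, df, dg, dh
  2-simplices (1): adg

Hence C_0 ≅ Z^8, C_1 ≅ Z^11, C_2 ≅ Z^1.

∂_1: C_1 → C_0 is given by ∂[p,q] = [q] − [p].
The 8×11 boundary matrix has rank 7 and Smith normal form diag(1,1,1,1,1,1,1).

The boundary map ∂_2: C_2 → C_1 acts by ∂[p,q,r] = [q,r] − [p,r] + [p,q]. For instance
  ∂adg = dg − ag + ad.
The 11×1 boundary matrix has rank 1 and Smith normal form diag(1).

Computing H_k = (kernel of ∂_k) / (image of ∂_{k+1}):

  H_0: rank C_0 − rank ∂_1 = 8 − 7 = 1, and the invariant factors of ∂_1 are all 1, so H_0 = Z.
  H_1: rank ker ∂_1 − rank ∂_2 = (11 − 7) − 1 = 3, and the invariant factors of ∂_2 are all 1, so H_1 = Z^3.
  H_2: rank ker ∂_2 − rank ∂_3 = (1 − 1) − 0 = 0, and there is no ∂_3, so H_2 = 0.

As a check, the Euler characteristic is 8 − 11 + 1 = -2, which agrees with 1 − 3 + 0 = -2.

H_0 = Z,  H_1 = Z^3,  H_2 = 0.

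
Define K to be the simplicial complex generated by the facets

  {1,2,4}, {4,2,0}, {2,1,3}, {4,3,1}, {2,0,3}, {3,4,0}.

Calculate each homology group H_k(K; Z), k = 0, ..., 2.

Fix the vertex order 0 < 1 < 2 < 3 < 4 and write every simplex with vertices in increasing order. Then dim K = 2 and the simplices of K are:

  0-simplices (5): [0], [1], [2], [3], [4]
  1-simplices (9): [0,2], [0,3], [0,4], [1,2], [1,3], [1,4], [2,3], [2,4], [3,4]
  2-simplices (6): [0,2,3], [0,2,4], [0,3,4], [1,2,3], [1,2,4], [1,3,4]

so the chain groups are C_0 ≅ Z^5, C_1 ≅ Z^9, C_2 ≅ Z^6.

∂_1: C_1 → C_0 maps an edge to its endpoints' difference, ∂[p,q] = q − p.
The resulting 5×9 matrix has rank 4, and its Smith normal form has invariant factors (1,1,1,1).

Boundary ∂_2: C_2 → C_1 acts by ∂[p,q,r] = [q,r] − [p,r] + [p,q]. For instance
  ∂[1,3,4] = [3,4] − [1,4] + [1,3],
  ∂[0,2,3] = [2,3] − [0,3] + [0,2].
As a 9×6 matrix over Z this has rank 5, with invariant factors (1,1,1,1,1).

Reading off H_k = ker ∂_k / im ∂_{k+1}:

  H_0: rank C_0 − rank ∂_1 = 5 − 4 = 1, and the invariant factors of ∂_1 are all 1, so H_0 ≅ Z.
  H_1: rank ker ∂_1 − rank ∂_2 = (9 − 4) − 5 = 0, and the invariant factors of ∂_2 are all 1, so H_1 ≅ 0.
  H_2: rank ker ∂_2 − rank ∂_3 = (6 − 5) − 0 = 1, and there is no ∂_3, so H_2 ≅ Z.

As a check, the Euler characteristic is 5 − 9 + 6 = 2, which agrees with 1 − 0 + 1 = 2.
(K is a triangulation of the 2-sphere S^2.)

H_0 = Z,  H_1 = 0,  H_2 = Z.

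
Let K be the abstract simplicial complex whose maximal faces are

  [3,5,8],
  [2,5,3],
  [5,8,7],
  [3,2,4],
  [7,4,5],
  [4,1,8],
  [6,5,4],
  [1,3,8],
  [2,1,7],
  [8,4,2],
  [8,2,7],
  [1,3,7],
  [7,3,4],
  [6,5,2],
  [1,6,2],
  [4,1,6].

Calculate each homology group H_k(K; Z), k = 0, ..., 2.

Fix the vertex order 1 < 2 < 3 < 4 < 5 < 6 < 7 < 8 and write every simplex with vertices in increasing order. Then dim K = 2 and the simplices of K are:

  0-simplices (8): [1], [2], [3], [4], [5], [6], [7], [8]
  1-simplices (24): (24 of them)
  2-simplices (16): [1,2,6], [1,2,7], [1,3,7], [1,3,8], [1,4,6], [1,4,8], [2,3,4], [2,3,5], [2,4,8], [2,5,6], [2,7,8], [3,4,7], [3,5,8], [4,5,6], [4,5,7], [5,7,8]

giving chain groups C_0 ≅ Z^8, C_1 ≅ Z^24, C_2 ≅ Z^16.

The boundary map ∂_1: C_1 → C_0 maps an edge to its endpoints' difference, ∂[p,q] = q − p. For instance
  ∂[2,5] = [5] − [2].
This gives a 8×24 integer matrix of rank 7; reducing to Smith normal form yields diagonal entries (1,1,1,1,1,1,1).

The boundary map ∂_2: C_2 → C_1 maps a triangle to the signed sum of its edges. For instance
  ∂[2,7,8] = [7,8] − [2,8] + [2,7],
  ∂[4,5,6] = [5,6] − [4,6] + [4,5].
The 24×16 boundary matrix has rank 15 and Smith normal form diag(1,1,1,1,1,1,1,1,1,1,1,1,1,1,1).

Reading off H_k = ker ∂_k / im ∂_{k+1}:

  H_0: rank C_0 − rank ∂_1 = 8 − 7 = 1, and the invariant factors of ∂_1 are all 1, so H_0 = Z.
  H_1: rank ker ∂_1 − rank ∂_2 = (24 − 7) − 15 = 2, and the invariant factors of ∂_2 are all 1, so H_1 = Z^2.
  H_2: rank ker ∂_2 − rank ∂_3 = (16 − 15) − 0 = 1, and there is no ∂_3, so H_2 = Z.

H_0 ≅ Z,  H_1 ≅ Z^2,  H_2 ≅ Z.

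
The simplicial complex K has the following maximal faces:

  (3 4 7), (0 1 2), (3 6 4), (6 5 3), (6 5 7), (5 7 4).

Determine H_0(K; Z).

H_0 ≅ Z^2.

Take the total order 0 < 1 < 2 < 3 < 4 < 5 < 6 < 7 on the vertex set. Then K (dimension 2) consists of the simplices:

  0-simplices (8): [0], [1], [2], [3], [4], [5], [6], [7]
  1-simplices (13): [0,1], [0,2], [1,2], [3,4], [3,5], [3,6], [3,7], [4,5], [4,6], [4,7], [5,6], [5,7], [6,7]
  2-simplices (6): [0,1,2], [3,4,6], [3,4,7], [3,5,6], [4,5,7], [5,6,7]

giving chain groups C_0 ≅ Z^8, C_1 ≅ Z^13, C_2 ≅ Z^6.

∂_1: C_1 → C_0 maps an edge to its endpoints' difference, ∂[p,q] = q − p. For instance
  ∂[5,6] = [6] − [5].
This gives a 8×13 integer matrix of rank 6; reducing to Smith normal form yields diagonal entries (1,1,1,1,1,1).

Boundary ∂_2: C_2 → C_1 maps a triangle to the signed sum of its edges. For instance
  ∂[0,1,2] = [1,2] − [0,2] + [0,1],
  ∂[3,4,7] = [4,7] − [3,7] + [3,4].
The 13×6 boundary matrix has rank 6 and Smith normal form diag(1,1,1,1,1,1).

Now H_k = ker ∂_k / im ∂_{k+1}, so:

  H_0: rank C_0 − rank ∂_1 = 8 − 6 = 2, and the invariant factors of ∂_1 are all 1, so H_0 ≅ Z^2.

(K is a triangulation of the disjoint union of the 2-simplex and the Möbius band.)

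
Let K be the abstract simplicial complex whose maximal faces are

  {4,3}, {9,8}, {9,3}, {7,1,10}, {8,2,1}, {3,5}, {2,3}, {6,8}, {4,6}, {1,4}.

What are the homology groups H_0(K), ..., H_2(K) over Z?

Fix the vertex order 1 < 2 < 3 < 4 < 5 < 6 < 7 < 8 < 9 < 10 and write every simplex with vertices in increasing order. Then dim K = 2 and the simplices of K are:

  0-simplices (10): [1], [2], [3], [4], [5], [6], [7], [8], [9], [10]
  1-simplices (14): [1,2], [1,4], [1,7], [1,8], [1,10], [2,3], [2,8], [3,4], [3,5], [3,9], [4,6], [6,8], [7,10], [8,9]
  2-simplices (2): [1,2,8], [1,7,10]

giving chain groups C_0 ≅ Z^10, C_1 ≅ Z^14, C_2 ≅ Z^2.

The boundary map ∂_1: C_1 → C_0 sends each edge [p,q] (with p < q) to q − p. For instance
  ∂[2,3] = [3] − [2].
As a 10×14 matrix over Z this has rank 9, with invariant factors (1,1,1,1,1,1,1,1,1).

The boundary map ∂_2: C_2 → C_1 maps a triangle to the signed sum of its edges. For instance
  ∂[1,7,10] = [7,10] − [1,10] + [1,7],
  ∂[1,2,8] = [2,8] − [1,8] + [1,2].
The 14×2 boundary matrix has rank 2 and Smith normal form diag(1,1).

From H_k ≅ ker(∂_k) / im(∂_{k+1}) we obtain:

  H_0: rank C_0 − rank ∂_1 = 10 − 9 = 1, and the invariant factors of ∂_1 are all 1, so H_0 = Z.
  H_1: rank ker ∂_1 − rank ∂_2 = (14 − 9) − 2 = 3, and the invariant factors of ∂_2 are all 1, so H_1 = Z^3.
  H_2: rank ker ∂_2 − rank ∂_3 = (2 − 2) − 0 = 0, and there is no ∂_3, so H_2 = 0.

H_0 = Z,  H_1 = Z^3,  H_2 = 0.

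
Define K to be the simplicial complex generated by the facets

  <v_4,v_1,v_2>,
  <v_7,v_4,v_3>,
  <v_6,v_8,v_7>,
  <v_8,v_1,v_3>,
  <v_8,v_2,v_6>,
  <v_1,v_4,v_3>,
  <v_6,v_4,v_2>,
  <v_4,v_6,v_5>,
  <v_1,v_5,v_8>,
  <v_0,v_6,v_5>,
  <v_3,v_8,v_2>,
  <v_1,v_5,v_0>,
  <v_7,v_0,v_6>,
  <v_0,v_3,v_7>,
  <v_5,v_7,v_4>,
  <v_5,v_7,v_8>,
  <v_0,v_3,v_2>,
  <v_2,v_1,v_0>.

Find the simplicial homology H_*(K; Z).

H_0 ≅ Z,  H_1 ≅ Z ⊕ Z/2,  H_2 = 0.

We work with the vertex ordering v_0 < v_1 < v_2 < v_3 < v_4 < v_5 < v_6 < v_7 < v_8. The simplices of K, each written with vertices in increasing order, are:

  0-simplices (9): [v_0], [v_1], [v_2], [v_3], [v_4], [v_5], [v_6], [v_7], [v_8]
  1-simplices (27): (27 of them)
  2-simplices (18): (18 of them)

so the chain groups are C_0 ≅ Z^9, C_1 ≅ Z^27, C_2 ≅ Z^18.

∂_1: C_1 → C_0 sends each edge [p,q] (with p < q) to q − p. For instance
  ∂[v_5,v_8] = [v_8] − [v_5].
This gives a 9×27 integer matrix of rank 8; reducing to Smith normal form yields diagonal entries (1,1,1,1,1,1,1,1).

The boundary map ∂_2: C_2 → C_1 sends each 2-simplex [p,q,r] to [q,r] − [p,r] + [p,q]. For instance
  ∂[v_0,v_3,v_7] = [v_3,v_7] − [v_0,v_7] + [v_0,v_3],
  ∂[v_3,v_4,v_7] = [v_4,v_7] − [v_3,v_7] + [v_3,v_4].
The resulting 27×18 matrix has rank 18, and its Smith normal form has invariant factors (1,1,1,1,1,1,1,1,1,1,1,1,1,1,1,1,1,2).

Computing H_k = (kernel of ∂_k) / (image of ∂_{k+1}):

  H_0: rank C_0 − rank ∂_1 = 9 − 8 = 1, and the invariant factors of ∂_1 are all 1, so H_0 = Z.
  H_1: rank ker ∂_1 − rank ∂_2 = (27 − 8) − 18 = 1, and ∂_2 has invariant factor 2 > 1, so H_1 = Z ⊕ Z/2.
  H_2: rank ker ∂_2 − rank ∂_3 = (18 − 18) − 0 = 0, and there is no ∂_3, so H_2 = 0.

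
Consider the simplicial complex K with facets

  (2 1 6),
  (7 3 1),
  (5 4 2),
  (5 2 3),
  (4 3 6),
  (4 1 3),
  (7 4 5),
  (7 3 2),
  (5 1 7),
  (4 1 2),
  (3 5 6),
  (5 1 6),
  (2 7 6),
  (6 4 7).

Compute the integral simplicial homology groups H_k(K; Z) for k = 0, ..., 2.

We work with the vertex ordering 1 < 2 < 3 < 4 < 5 < 6 < 7. The simplices of K, each written with vertices in increasing order, are:

  0-simplices (7): [1], [2], [3], [4], [5], [6], [7]
  1-simplices (21): [1,2], [1,3], [1,4], [1,5], [1,6], [1,7], [2,3], [2,4], [2,5], [2,6], [2,7], [3,4], [3,5], [3,6], [3,7], [4,5], [4,6], [4,7], [5,6], [5,7], [6,7]
  2-simplices (14): [1,2,4], [1,2,6], [1,3,4], [1,3,7], [1,5,6], [1,5,7], [2,3,5], [2,3,7], [2,4,5], [2,6,7], [3,4,6], [3,5,6], [4,5,7], [4,6,7]

Hence C_0 ≅ Z^7, C_1 ≅ Z^21, C_2 ≅ Z^14.

The boundary map ∂_1: C_1 → C_0 maps an edge to its endpoints' difference, ∂[p,q] = q − p. For instance
  ∂[3,4] = [4] − [3].
The resulting 7×21 matrix has rank 6, and its Smith normal form has invariant factors (1,1,1,1,1,1).

The boundary map ∂_2: C_2 → C_1 sends each 2-simplex [p,q,r] to [q,r] − [p,r] + [p,q]. For instance
  ∂[3,4,6] = [4,6] − [3,6] + [3,4],
  ∂[4,6,7] = [6,7] − [4,7] + [4,6].
As a 21×14 matrix over Z this has rank 13, with invariant factors (1,1,1,1,1,1,1,1,1,1,1,1,1).

Now H_k = ker ∂_k / im ∂_{k+1}, so:

  H_0: rank C_0 − rank ∂_1 = 7 − 6 = 1, and the invariant factors of ∂_1 are all 1, so H_0 ≅ Z.
  H_1: rank ker ∂_1 − rank ∂_2 = (21 − 6) − 13 = 2, and the invariant factors of ∂_2 are all 1, so H_1 ≅ Z^2.
  H_2: rank ker ∂_2 − rank ∂_3 = (14 − 13) − 0 = 1, and there is no ∂_3, so H_2 ≅ Z.

H_0 = Z,  H_1 = Z^2,  H_2 = Z.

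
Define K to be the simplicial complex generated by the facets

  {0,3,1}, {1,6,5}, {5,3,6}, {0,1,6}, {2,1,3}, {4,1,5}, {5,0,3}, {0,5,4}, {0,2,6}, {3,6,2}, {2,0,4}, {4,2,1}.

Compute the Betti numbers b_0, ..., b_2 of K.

b_0 = 1, b_1 = 0, b_2 = 0.

Fix the vertex order 0 < 1 < 2 < 3 < 4 < 5 < 6 and write every simplex with vertices in increasing order. Then dim K = 2 and the simplices of K are:

  0-simplices (7): [0], [1], [2], [3], [4], [5], [6]
  1-simplices (18): [0,1], [0,2], [0,3], [0,4], [0,5], [0,6], [1,2], [1,3], [1,4], [1,5], [1,6], [2,3], [2,4], [2,6], [3,5], [3,6], [4,5], [5,6]
  2-simplices (12): [0,1,3], [0,1,6], [0,2,4], [0,2,6], [0,3,5], [0,4,5], [1,2,3], [1,2,4], [1,4,5], [1,5,6], [2,3,6], [3,5,6]

giving chain groups C_0 ≅ Z^7, C_1 ≅ Z^18, C_2 ≅ Z^12.

∂_1: C_1 → C_0 maps an edge to its endpoints' difference, ∂[p,q] = q − p. For instance
  ∂[1,2] = [2] − [1].
As a 7×18 matrix over Z this has rank 6, with invariant factors (1,1,1,1,1,1).

The boundary map ∂_2: C_2 → C_1 maps a triangle to the signed sum of its edges. For instance
  ∂[2,3,6] = [3,6] − [2,6] + [2,3],
  ∂[0,1,6] = [1,6] − [0,6] + [0,1].
As a 18×12 matrix over Z this has rank 12, with invariant factors (1,1,1,1,1,1,1,1,1,1,1,2).

Computing H_k = (kernel of ∂_k) / (image of ∂_{k+1}):

  H_0: rank C_0 − rank ∂_1 = 7 − 6 = 1, and the invariant factors of ∂_1 are all 1, so H_0 ≅ Z.
  H_1: rank ker ∂_1 − rank ∂_2 = (18 − 6) − 12 = 0, and ∂_2 has invariant factor 2 > 1, so H_1 ≅ Z_2.
  H_2: rank ker ∂_2 − rank ∂_3 = (12 − 12) − 0 = 0, and there is no ∂_3, so H_2 ≅ 0.

(K is a triangulation of the real projective plane RP^2.)

Hence the Betti numbers are b_0 = 1, b_1 = 0, b_2 = 0.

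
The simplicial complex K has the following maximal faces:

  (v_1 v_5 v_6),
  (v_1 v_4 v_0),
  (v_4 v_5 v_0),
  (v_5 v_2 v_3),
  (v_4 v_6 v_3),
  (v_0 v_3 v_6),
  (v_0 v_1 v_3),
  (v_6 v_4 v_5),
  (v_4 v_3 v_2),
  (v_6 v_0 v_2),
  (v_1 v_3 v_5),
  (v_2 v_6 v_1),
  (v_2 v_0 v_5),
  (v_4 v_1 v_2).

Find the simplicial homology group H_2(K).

Take the total order v_0 < v_1 < v_2 < v_3 < v_4 < v_5 < v_6 on the vertex set. Then K (dimension 2) consists of the simplices:

  0-simplices (7): [v_0], [v_1], [v_2], [v_3], [v_4], [v_5], [v_6]
  1-simplices (21): (21 of them)
  2-simplices (14): (14 of them)

so the chain groups are C_0 ≅ Z^7, C_1 ≅ Z^21, C_2 ≅ Z^14.

The boundary map ∂_1: C_1 → C_0 maps an edge to its endpoints' difference, ∂[p,q] = q − p.
As a 7×21 matrix over Z this has rank 6, with invariant factors (1,1,1,1,1,1).

Boundary ∂_2: C_2 → C_1 acts by ∂[p,q,r] = [q,r] − [p,r] + [p,q]. For instance
  ∂[v_4,v_5,v_6] = [v_5,v_6] − [v_4,v_6] + [v_4,v_5],
  ∂[v_0,v_1,v_4] = [v_1,v_4] − [v_0,v_4] + [v_0,v_1].
This gives a 21×14 integer matrix of rank 13; reducing to Smith normal form yields diagonal entries (1,1,1,1,1,1,1,1,1,1,1,1,1).

Computing H_k = (kernel of ∂_k) / (image of ∂_{k+1}):

  H_2: rank ker ∂_2 − rank ∂_3 = (14 − 13) − 0 = 1, and there is no ∂_3, so H_2 ≅ Z.

H_2 = Z.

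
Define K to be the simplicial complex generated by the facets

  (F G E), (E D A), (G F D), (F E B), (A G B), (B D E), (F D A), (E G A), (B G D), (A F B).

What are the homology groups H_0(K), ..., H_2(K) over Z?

H_0 = Z,  H_1 = Z/2,  H_2 = 0.

We work with the vertex ordering A < B < D < E < F < G. The simplices of K, each written with vertices in increasing order, are:

  0-simplices (6): A, B, D, E, F, G
  1-simplices (15): AB, AD, AE, AF, AG, BD, BE, BF, BG, DE, DF, DG, EF, EG, FG
  2-simplices (10): ABF, ABG, ADE, ADF, AEG, BDE, BDG, BEF, DFG, EFG

giving chain groups C_0 ≅ Z^6, C_1 ≅ Z^15, C_2 ≅ Z^10.

The boundary map ∂_1: C_1 → C_0 is given by ∂[p,q] = [q] − [p]. For instance
  ∂DE = E − D.
The 6×15 boundary matrix has rank 5 and Smith normal form diag(1,1,1,1,1).

Boundary ∂_2: C_2 → C_1 acts by ∂[p,q,r] = [q,r] − [p,r] + [p,q]. For instance
  ∂BDE = DE − BE + BD,
  ∂BEF = EF − BF + BE.
The resulting 15×10 matrix has rank 10, and its Smith normal form has invariant factors (1,1,1,1,1,1,1,1,1,2).

Now H_k = ker ∂_k / im ∂_{k+1}, so:

  H_0: rank C_0 − rank ∂_1 = 6 − 5 = 1, and the invariant factors of ∂_1 are all 1, so H_0 ≅ Z.
  H_1: rank ker ∂_1 − rank ∂_2 = (15 − 5) − 10 = 0, and ∂_2 has invariant factor 2 > 1, so H_1 ≅ Z/2.
  H_2: rank ker ∂_2 − rank ∂_3 = (10 − 10) − 0 = 0, and there is no ∂_3, so H_2 ≅ 0.

As a check, the Euler characteristic is 6 − 15 + 10 = 1, which agrees with 1 − 0 + 0 = 1.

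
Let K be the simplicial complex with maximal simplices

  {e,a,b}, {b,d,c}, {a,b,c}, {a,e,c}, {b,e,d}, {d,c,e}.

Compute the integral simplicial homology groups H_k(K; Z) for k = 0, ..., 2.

H_0 = Z,  H_1 = 0,  H_2 = Z.

We work with the vertex ordering a < b < c < d < e. The simplices of K, each written with vertices in increasing order, are:

  0-simplices (5): a, b, c, d, e
  1-simplices (9): ab, ac, ae, bc, bd, be, cd, ce, de
  2-simplices (6): abc, abe, ace, bcd, bde, cde

Hence C_0 ≅ Z^5, C_1 ≅ Z^9, C_2 ≅ Z^6.

Boundary ∂_1: C_1 → C_0 is given by ∂[p,q] = [q] − [p].
This gives a 5×9 integer matrix of rank 4; reducing to Smith normal form yields diagonal entries (1,1,1,1).

The boundary map ∂_2: C_2 → C_1 maps a triangle to the signed sum of its edges. For instance
  ∂abc = bc − ac + ab,
  ∂bcd = cd − bd + bc.
The resulting 9×6 matrix has rank 5, and its Smith normal form has invariant factors (1,1,1,1,1).

Computing H_k = (kernel of ∂_k) / (image of ∂_{k+1}):

  H_0: rank C_0 − rank ∂_1 = 5 − 4 = 1, and the invariant factors of ∂_1 are all 1, so H_0 ≅ Z.
  H_1: rank ker ∂_1 − rank ∂_2 = (9 − 4) − 5 = 0, and the invariant factors of ∂_2 are all 1, so H_1 ≅ 0.
  H_2: rank ker ∂_2 − rank ∂_3 = (6 − 5) − 0 = 1, and there is no ∂_3, so H_2 ≅ Z.

As a check, the Euler characteristic is 5 − 9 + 6 = 2, which agrees with 1 − 0 + 1 = 2.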